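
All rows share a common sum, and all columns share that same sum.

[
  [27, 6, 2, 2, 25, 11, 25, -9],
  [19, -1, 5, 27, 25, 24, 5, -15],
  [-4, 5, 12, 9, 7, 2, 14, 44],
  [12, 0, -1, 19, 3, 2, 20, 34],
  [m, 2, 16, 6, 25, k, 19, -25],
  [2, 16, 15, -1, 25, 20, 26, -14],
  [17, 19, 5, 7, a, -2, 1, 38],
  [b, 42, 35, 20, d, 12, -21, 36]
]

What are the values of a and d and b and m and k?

a = 4, d = -25, b = -10, m = 26, k = 20

Rows 1 and 2 both sum to 89, so that's the common total.
Row 7: 17 + 19 + 5 + 7 − 2 + 1 + 38 = 85, so its missing entry is 89 − 85 = 4.
Column 5: 25 + 25 + 7 + 3 + 25 + 25 + 4 = 114, so its missing entry is 89 − 114 = -25.
Row 8: 42 + 35 + 20 − 25 + 12 − 21 + 36 = 99, so its missing entry is 89 − 99 = -10.
Column 1: 27 + 19 − 4 + 12 + 2 + 17 − 10 = 63, so its missing entry is 89 − 63 = 26.
Row 5: 26 + 2 + 16 + 6 + 25 + 19 − 25 = 69, so its missing entry is 89 − 69 = 20.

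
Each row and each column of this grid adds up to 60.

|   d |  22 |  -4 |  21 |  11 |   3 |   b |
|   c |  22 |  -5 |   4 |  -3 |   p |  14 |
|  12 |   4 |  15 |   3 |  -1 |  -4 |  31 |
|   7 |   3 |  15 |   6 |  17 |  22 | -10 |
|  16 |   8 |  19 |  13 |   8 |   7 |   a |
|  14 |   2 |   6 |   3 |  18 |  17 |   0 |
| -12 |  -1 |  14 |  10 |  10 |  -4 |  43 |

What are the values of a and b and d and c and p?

Column 6 has 3 − 4 + 22 + 7 + 17 − 4 = 41; the blank must be 60 − 41 = 19.
Row 5 has 16 + 8 + 19 + 13 + 8 + 7 = 71; the blank must be 60 − 71 = -11.
Column 7 has 14 + 31 − 10 − 11 + 0 + 43 = 67; the blank must be 60 − 67 = -7.
Row 1 has 22 − 4 + 21 + 11 + 3 − 7 = 46; the blank must be 60 − 46 = 14.
Row 2 has 22 − 5 + 4 − 3 + 19 + 14 = 51; the blank must be 60 − 51 = 9.

a = -11, b = -7, d = 14, c = 9, p = 19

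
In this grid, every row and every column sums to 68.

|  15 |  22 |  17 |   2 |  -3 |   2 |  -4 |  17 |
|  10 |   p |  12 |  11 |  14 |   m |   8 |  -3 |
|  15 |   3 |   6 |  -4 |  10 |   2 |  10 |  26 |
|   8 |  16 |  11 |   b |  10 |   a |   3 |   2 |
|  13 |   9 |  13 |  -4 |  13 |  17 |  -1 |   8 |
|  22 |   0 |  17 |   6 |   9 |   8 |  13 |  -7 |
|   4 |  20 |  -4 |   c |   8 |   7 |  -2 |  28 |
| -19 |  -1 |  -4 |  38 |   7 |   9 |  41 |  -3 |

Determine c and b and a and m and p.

The known cells in column 2 total 69, leaving 68 − 69 = -1 for the blank.
The known cells in row 2 total 51, leaving 68 − 51 = 17 for the blank.
The known cells in row 7 total 61, leaving 68 − 61 = 7 for the blank.
The known cells in column 4 total 56, leaving 68 − 56 = 12 for the blank.
The known cells in row 4 total 62, leaving 68 − 62 = 6 for the blank.

c = 7, b = 12, a = 6, m = 17, p = -1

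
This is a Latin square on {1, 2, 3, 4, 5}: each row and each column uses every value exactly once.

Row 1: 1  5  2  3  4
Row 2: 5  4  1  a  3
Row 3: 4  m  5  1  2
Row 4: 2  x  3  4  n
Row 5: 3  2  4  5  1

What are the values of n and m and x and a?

n = 5, m = 3, x = 1, a = 2

At (row 2, col 4): row 2 already has {1, 3, 4, 5}, so the value is 2.
At (row 3, col 2): row 3 already has {1, 2, 4, 5}, so the value is 3.
At (row 4, col 2): column 2 already has {2, 3, 4, 5}, so the value is 1.
At (row 4, col 5): row 4 already has {1, 2, 3, 4}, so the value is 5.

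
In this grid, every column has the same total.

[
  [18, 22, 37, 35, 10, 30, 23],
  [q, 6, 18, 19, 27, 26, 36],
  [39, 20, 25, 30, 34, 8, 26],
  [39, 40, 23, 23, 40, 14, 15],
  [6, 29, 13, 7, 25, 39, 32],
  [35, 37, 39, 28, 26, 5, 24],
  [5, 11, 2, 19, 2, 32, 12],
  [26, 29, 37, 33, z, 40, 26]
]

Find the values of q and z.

q = 26, z = 30

Columns 2 and 4 both add up to 194, so every column sums to 194.
Column 1: 18 + 39 + 39 + 6 + 35 + 5 + 26 = 168, so the missing entry is 194 − 168 = 26.
Column 5: 10 + 27 + 34 + 40 + 25 + 26 + 2 = 164, so the missing entry is 194 − 164 = 30.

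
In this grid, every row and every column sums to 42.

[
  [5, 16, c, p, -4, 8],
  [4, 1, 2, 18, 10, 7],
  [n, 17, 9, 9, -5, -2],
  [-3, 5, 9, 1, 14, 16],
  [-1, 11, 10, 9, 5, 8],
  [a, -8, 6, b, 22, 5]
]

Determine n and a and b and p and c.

The known cells in row 3 total 28, leaving 42 − 28 = 14 for the blank.
The known cells in column 3 total 36, leaving 42 − 36 = 6 for the blank.
The known cells in row 1 total 31, leaving 42 − 31 = 11 for the blank.
The known cells in column 1 total 19, leaving 42 − 19 = 23 for the blank.
The known cells in row 6 total 48, leaving 42 − 48 = -6 for the blank.

n = 14, a = 23, b = -6, p = 11, c = 6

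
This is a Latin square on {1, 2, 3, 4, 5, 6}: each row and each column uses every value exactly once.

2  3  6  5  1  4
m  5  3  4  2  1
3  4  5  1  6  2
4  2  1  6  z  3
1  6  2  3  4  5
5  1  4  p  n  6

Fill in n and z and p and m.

At (row 6, col 4): column 4 already has {1, 3, 4, 5, 6}, so the value is 2.
At (row 2, col 1): row 2 already has {1, 2, 3, 4, 5}, so the value is 6.
At (row 6, col 5): row 6 already has {1, 2, 4, 5, 6}, so the value is 3.
At (row 4, col 5): row 4 already has {1, 2, 3, 4, 6}, so the value is 5.

n = 3, z = 5, p = 2, m = 6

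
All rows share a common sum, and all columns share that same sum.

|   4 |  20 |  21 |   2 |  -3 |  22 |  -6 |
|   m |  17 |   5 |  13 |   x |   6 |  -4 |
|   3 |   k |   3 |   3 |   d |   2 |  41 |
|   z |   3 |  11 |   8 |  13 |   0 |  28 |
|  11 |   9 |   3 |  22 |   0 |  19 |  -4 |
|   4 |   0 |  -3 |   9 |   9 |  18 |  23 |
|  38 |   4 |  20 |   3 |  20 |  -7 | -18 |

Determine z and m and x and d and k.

z = -3, m = 3, x = 20, d = 1, k = 7

Rows 1 and 5 both sum to 60, so that's the common total.
Column 2: 20 + 17 + 3 + 9 + 0 + 4 = 53, so its missing entry is 60 − 53 = 7.
Row 3: 3 + 7 + 3 + 3 + 2 + 41 = 59, so its missing entry is 60 − 59 = 1.
Column 5: -3 + 1 + 13 + 0 + 9 + 20 = 40, so its missing entry is 60 − 40 = 20.
Row 4: 3 + 11 + 8 + 13 + 0 + 28 = 63, so its missing entry is 60 − 63 = -3.
Row 2: 17 + 5 + 13 + 20 + 6 − 4 = 57, so its missing entry is 60 − 57 = 3.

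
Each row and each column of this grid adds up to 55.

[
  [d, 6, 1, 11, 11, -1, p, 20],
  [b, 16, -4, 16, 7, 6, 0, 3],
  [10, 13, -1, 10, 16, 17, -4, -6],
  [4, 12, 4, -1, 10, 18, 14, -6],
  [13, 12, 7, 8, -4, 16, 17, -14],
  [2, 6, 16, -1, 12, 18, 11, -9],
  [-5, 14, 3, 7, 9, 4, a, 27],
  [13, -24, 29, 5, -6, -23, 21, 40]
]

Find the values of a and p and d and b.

a = -4, p = 0, d = 7, b = 11

The known cells in row 7 total 59, leaving 55 − 59 = -4 for the blank.
The known cells in row 2 total 44, leaving 55 − 44 = 11 for the blank.
The known cells in column 1 total 48, leaving 55 − 48 = 7 for the blank.
The known cells in row 1 total 55, leaving 55 − 55 = 0 for the blank.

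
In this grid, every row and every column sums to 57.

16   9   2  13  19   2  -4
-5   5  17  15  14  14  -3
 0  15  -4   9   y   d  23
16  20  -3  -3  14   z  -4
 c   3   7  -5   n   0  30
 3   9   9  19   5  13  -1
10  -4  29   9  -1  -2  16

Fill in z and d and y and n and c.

The known cells in column 1 total 40, leaving 57 − 40 = 17 for the blank.
The known cells in row 5 total 52, leaving 57 − 52 = 5 for the blank.
The known cells in column 5 total 56, leaving 57 − 56 = 1 for the blank.
The known cells in row 3 total 44, leaving 57 − 44 = 13 for the blank.
The known cells in row 4 total 40, leaving 57 − 40 = 17 for the blank.

z = 17, d = 13, y = 1, n = 5, c = 17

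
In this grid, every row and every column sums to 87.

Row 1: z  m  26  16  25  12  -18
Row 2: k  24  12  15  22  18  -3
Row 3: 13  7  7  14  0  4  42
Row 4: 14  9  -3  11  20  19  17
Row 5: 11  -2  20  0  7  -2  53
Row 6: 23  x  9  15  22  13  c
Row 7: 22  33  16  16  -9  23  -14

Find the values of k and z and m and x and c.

Column 7 has -18 − 3 + 42 + 17 + 53 − 14 = 77; the blank must be 87 − 77 = 10.
Row 6 has 23 + 9 + 15 + 22 + 13 + 10 = 92; the blank must be 87 − 92 = -5.
Column 2 has 24 + 7 + 9 − 2 − 5 + 33 = 66; the blank must be 87 − 66 = 21.
Row 1 has 21 + 26 + 16 + 25 + 12 − 18 = 82; the blank must be 87 − 82 = 5.
Row 2 has 24 + 12 + 15 + 22 + 18 − 3 = 88; the blank must be 87 − 88 = -1.

k = -1, z = 5, m = 21, x = -5, c = 10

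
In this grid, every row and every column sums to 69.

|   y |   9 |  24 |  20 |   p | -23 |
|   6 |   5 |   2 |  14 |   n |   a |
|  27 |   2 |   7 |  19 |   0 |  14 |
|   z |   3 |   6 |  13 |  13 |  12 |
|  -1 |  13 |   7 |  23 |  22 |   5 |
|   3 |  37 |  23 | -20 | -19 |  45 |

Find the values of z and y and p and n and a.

z = 22, y = 12, p = 27, n = 26, a = 16

The known cells in column 6 total 53, leaving 69 − 53 = 16 for the blank.
The known cells in row 2 total 43, leaving 69 − 43 = 26 for the blank.
The known cells in column 5 total 42, leaving 69 − 42 = 27 for the blank.
The known cells in row 1 total 57, leaving 69 − 57 = 12 for the blank.
The known cells in row 4 total 47, leaving 69 − 47 = 22 for the blank.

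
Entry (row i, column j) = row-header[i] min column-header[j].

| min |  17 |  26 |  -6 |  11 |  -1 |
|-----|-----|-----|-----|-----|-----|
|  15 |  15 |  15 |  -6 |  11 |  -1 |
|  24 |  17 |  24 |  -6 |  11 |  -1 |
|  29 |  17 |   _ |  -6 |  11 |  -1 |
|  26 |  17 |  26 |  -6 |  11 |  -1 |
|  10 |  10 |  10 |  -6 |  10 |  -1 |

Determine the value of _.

26

min(29, 26) = 26.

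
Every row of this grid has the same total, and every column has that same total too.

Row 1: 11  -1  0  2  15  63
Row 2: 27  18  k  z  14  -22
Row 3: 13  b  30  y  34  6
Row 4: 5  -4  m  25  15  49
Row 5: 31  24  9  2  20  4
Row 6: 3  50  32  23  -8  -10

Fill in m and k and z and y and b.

Rows 1 and 5 both sum to 90, so that's the common total.
Column 2 has -1 + 18 − 4 + 24 + 50 = 87; the blank must be 90 − 87 = 3.
Row 3 has 13 + 3 + 30 + 34 + 6 = 86; the blank must be 90 − 86 = 4.
Row 4 has 5 − 4 + 25 + 15 + 49 = 90; the blank must be 90 − 90 = 0.
Column 3 has 0 + 30 + 0 + 9 + 32 = 71; the blank must be 90 − 71 = 19.
Row 2 has 27 + 18 + 19 + 14 − 22 = 56; the blank must be 90 − 56 = 34.

m = 0, k = 19, z = 34, y = 4, b = 3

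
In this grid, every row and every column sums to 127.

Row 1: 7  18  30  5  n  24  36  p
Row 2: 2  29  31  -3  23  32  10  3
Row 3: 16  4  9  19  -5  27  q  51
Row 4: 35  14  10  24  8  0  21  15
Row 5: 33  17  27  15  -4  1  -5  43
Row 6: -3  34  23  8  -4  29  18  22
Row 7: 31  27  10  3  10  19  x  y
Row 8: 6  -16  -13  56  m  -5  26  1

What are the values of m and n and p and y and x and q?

m = 72, n = 27, p = -20, y = 12, x = 15, q = 6

Row 8: 6 − 16 − 13 + 56 − 5 + 26 + 1 = 55, so its missing entry is 127 − 55 = 72.
Column 5: 23 − 5 + 8 − 4 − 4 + 10 + 72 = 100, so its missing entry is 127 − 100 = 27.
Row 1: 7 + 18 + 30 + 5 + 27 + 24 + 36 = 147, so its missing entry is 127 − 147 = -20.
Column 8: -20 + 3 + 51 + 15 + 43 + 22 + 1 = 115, so its missing entry is 127 − 115 = 12.
Row 3: 16 + 4 + 9 + 19 − 5 + 27 + 51 = 121, so its missing entry is 127 − 121 = 6.
Row 7: 31 + 27 + 10 + 3 + 10 + 19 + 12 = 112, so its missing entry is 127 − 112 = 15.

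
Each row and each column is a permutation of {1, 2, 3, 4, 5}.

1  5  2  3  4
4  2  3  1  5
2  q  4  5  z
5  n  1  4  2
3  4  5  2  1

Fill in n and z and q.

Cell (4,2): row 4 already has {1, 2, 4, 5} → 3.
For row 3, column 5: column 5 already has {1, 2, 4, 5}; that leaves 3.
Cell (3,2): row 3 already has {2, 3, 4, 5} → 1.

n = 3, z = 3, q = 1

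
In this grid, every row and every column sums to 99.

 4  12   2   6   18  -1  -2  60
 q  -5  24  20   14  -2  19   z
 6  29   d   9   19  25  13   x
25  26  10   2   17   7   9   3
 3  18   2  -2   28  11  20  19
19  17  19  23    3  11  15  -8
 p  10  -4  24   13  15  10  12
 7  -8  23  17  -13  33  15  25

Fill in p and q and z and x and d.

p = 19, q = 16, z = 13, x = -25, d = 23

The known cells in row 7 total 80, leaving 99 − 80 = 19 for the blank.
The known cells in column 3 total 76, leaving 99 − 76 = 23 for the blank.
The known cells in row 3 total 124, leaving 99 − 124 = -25 for the blank.
The known cells in column 8 total 86, leaving 99 − 86 = 13 for the blank.
The known cells in row 2 total 83, leaving 99 − 83 = 16 for the blank.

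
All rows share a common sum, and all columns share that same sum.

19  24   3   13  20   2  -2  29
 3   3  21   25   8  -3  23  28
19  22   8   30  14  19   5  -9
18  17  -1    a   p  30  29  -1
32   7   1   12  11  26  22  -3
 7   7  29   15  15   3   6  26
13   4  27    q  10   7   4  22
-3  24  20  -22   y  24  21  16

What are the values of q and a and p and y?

Rows 1 and 2 both sum to 108, so that's the common total.
Row 8 has -3 + 24 + 20 − 22 + 24 + 21 + 16 = 80; the blank must be 108 − 80 = 28.
Row 7 has 13 + 4 + 27 + 10 + 7 + 4 + 22 = 87; the blank must be 108 − 87 = 21.
Column 4 has 13 + 25 + 30 + 12 + 15 + 21 − 22 = 94; the blank must be 108 − 94 = 14.
Row 4 has 18 + 17 − 1 + 14 + 30 + 29 − 1 = 106; the blank must be 108 − 106 = 2.

q = 21, a = 14, p = 2, y = 28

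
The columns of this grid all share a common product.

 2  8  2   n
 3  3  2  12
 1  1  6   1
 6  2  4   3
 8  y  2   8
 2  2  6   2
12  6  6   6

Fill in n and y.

Columns 1 and 3 each multiply to 6912, so every column has product 6912.
Column 4: 12×1×3×8×2×6 = 3456, so the missing entry is 6912 ÷ 3456 = 2.
Column 2: 8×3×1×2×2×6 = 576, so the missing entry is 6912 ÷ 576 = 12.

n = 2, y = 12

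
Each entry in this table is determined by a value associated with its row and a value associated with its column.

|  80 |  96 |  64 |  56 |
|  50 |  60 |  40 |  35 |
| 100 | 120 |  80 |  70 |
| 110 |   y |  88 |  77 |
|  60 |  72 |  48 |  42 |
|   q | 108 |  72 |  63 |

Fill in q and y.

Each row is a constant multiple of every other row — this is a multiplication table with the headers hidden.
Row 6 is 72/64 = 9/8 times row 1, so its entry in column 1 is 80 × 9/8 = 90.
Row 4 is 88/64 = 11/8 times row 1, so its entry in column 2 is 96 × 11/8 = 132.

q = 90, y = 132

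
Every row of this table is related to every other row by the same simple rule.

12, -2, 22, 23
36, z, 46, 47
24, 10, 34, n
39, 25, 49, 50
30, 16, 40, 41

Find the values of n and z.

n = 35, z = 22

The difference between any two rows is the same in every column — this is an addition table with the headers hidden.
Row 3 minus row 1 is 34 − 22 = 12, so its entry in column 4 is 23 + 12 = 35.
Row 2 minus row 1 is 46 − 22 = 24, so its entry in column 2 is -2 + 24 = 22.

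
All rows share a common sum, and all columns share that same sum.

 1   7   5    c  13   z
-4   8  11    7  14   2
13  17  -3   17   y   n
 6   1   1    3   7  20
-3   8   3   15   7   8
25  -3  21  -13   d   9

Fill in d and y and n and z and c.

Rows 2 and 4 both sum to 38, so that's the common total.
The known cells in row 6 total 39, leaving 38 − 39 = -1 for the blank.
The known cells in column 5 total 40, leaving 38 − 40 = -2 for the blank.
The known cells in column 4 total 29, leaving 38 − 29 = 9 for the blank.
The known cells in row 1 total 35, leaving 38 − 35 = 3 for the blank.
The known cells in row 3 total 42, leaving 38 − 42 = -4 for the blank.

d = -1, y = -2, n = -4, z = 3, c = 9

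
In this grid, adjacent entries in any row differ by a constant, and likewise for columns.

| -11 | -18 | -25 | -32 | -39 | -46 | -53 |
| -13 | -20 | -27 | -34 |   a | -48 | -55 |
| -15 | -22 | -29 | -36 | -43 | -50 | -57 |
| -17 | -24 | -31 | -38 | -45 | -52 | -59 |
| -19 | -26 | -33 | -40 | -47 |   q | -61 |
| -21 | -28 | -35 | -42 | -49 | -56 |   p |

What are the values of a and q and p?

a = -41, q = -54, p = -63

Along each row the entries change by -7 per step; down each column they change by -2.
Row 2: from -13 at column 1, stepping by -7 to column 5 gives -41.
Row 5: from -19 at column 1, stepping by -7 to column 6 gives -54.
Row 6: from -21 at column 1, stepping by -7 to column 7 gives -63.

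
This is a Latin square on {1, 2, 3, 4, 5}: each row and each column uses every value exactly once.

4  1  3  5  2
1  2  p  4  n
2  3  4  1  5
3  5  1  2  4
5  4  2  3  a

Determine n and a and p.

n = 3, a = 1, p = 5

For row 5, column 5: row 5 already has {2, 3, 4, 5}; that leaves 1.
At (row 2, col 3): column 3 already has {1, 2, 3, 4}, so the value is 5.
At (row 2, col 5): row 2 already has {1, 2, 4, 5}, so the value is 3.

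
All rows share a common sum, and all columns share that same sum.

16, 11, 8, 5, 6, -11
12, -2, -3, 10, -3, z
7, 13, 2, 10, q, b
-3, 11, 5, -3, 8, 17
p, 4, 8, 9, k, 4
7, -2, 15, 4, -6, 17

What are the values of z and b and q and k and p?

Rows 1 and 4 both sum to 35, so that's the common total.
Column 1: 16 + 12 + 7 − 3 + 7 = 39, so its missing entry is 35 − 39 = -4.
Row 5: -4 + 4 + 8 + 9 + 4 = 21, so its missing entry is 35 − 21 = 14.
Column 5: 6 − 3 + 8 + 14 − 6 = 19, so its missing entry is 35 − 19 = 16.
Row 2: 12 − 2 − 3 + 10 − 3 = 14, so its missing entry is 35 − 14 = 21.
Row 3: 7 + 13 + 2 + 10 + 16 = 48, so its missing entry is 35 − 48 = -13.

z = 21, b = -13, q = 16, k = 14, p = -4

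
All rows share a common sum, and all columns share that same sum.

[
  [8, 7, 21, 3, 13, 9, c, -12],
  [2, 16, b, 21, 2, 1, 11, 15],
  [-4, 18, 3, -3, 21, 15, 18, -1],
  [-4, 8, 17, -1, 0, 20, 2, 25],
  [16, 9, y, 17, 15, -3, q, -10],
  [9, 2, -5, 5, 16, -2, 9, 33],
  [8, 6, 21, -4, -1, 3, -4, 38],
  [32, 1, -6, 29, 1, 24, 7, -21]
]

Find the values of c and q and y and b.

Rows 3 and 4 both sum to 67, so that's the common total.
Row 2 has 2 + 16 + 21 + 2 + 1 + 11 + 15 = 68; the blank must be 67 − 68 = -1.
Column 3 has 21 − 1 + 3 + 17 − 5 + 21 − 6 = 50; the blank must be 67 − 50 = 17.
Row 5 has 16 + 9 + 17 + 17 + 15 − 3 − 10 = 61; the blank must be 67 − 61 = 6.
Row 1 has 8 + 7 + 21 + 3 + 13 + 9 − 12 = 49; the blank must be 67 − 49 = 18.

c = 18, q = 6, y = 17, b = -1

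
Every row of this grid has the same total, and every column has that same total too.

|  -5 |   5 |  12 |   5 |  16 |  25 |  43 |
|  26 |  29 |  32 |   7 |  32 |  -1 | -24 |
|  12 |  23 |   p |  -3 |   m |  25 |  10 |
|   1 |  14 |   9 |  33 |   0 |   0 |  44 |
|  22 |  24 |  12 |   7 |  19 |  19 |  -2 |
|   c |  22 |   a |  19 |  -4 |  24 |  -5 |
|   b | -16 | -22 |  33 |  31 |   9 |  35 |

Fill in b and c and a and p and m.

Rows 1 and 2 both sum to 101, so that's the common total.
Column 5: 16 + 32 + 0 + 19 − 4 + 31 = 94, so its missing entry is 101 − 94 = 7.
Row 7: -16 − 22 + 33 + 31 + 9 + 35 = 70, so its missing entry is 101 − 70 = 31.
Column 1: -5 + 26 + 12 + 1 + 22 + 31 = 87, so its missing entry is 101 − 87 = 14.
Row 3: 12 + 23 − 3 + 7 + 25 + 10 = 74, so its missing entry is 101 − 74 = 27.
Row 6: 14 + 22 + 19 − 4 + 24 − 5 = 70, so its missing entry is 101 − 70 = 31.

b = 31, c = 14, a = 31, p = 27, m = 7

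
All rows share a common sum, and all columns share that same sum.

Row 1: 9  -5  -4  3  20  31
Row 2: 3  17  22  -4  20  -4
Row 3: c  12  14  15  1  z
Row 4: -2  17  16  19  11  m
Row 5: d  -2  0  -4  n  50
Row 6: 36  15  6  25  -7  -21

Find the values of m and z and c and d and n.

m = -7, z = 5, c = 7, d = 1, n = 9

Rows 1 and 2 both sum to 54, so that's the common total.
The known cells in column 5 total 45, leaving 54 − 45 = 9 for the blank.
The known cells in row 5 total 53, leaving 54 − 53 = 1 for the blank.
The known cells in column 1 total 47, leaving 54 − 47 = 7 for the blank.
The known cells in row 3 total 49, leaving 54 − 49 = 5 for the blank.
The known cells in row 4 total 61, leaving 54 − 61 = -7 for the blank.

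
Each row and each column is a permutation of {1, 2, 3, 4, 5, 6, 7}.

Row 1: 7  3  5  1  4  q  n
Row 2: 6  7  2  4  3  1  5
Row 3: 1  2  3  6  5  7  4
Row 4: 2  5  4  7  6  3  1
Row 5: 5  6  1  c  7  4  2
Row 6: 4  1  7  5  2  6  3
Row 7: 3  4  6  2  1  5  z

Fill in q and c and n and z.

At (row 7, col 7): row 7 already has {1, 2, 3, 4, 5, 6}, so the value is 7.
For row 1, column 7: column 7 already has {1, 2, 3, 4, 5, 7}; that leaves 6.
At (row 1, col 6): row 1 already has {1, 3, 4, 5, 6, 7}, so the value is 2.
For row 5, column 4: row 5 already has {1, 2, 4, 5, 6, 7}; that leaves 3.

q = 2, c = 3, n = 6, z = 7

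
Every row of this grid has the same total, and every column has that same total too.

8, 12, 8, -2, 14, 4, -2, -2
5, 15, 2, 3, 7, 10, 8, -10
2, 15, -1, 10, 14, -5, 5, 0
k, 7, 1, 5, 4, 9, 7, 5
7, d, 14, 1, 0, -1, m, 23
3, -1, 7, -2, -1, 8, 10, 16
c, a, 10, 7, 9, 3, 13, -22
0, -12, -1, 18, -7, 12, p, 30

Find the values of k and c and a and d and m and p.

Rows 1 and 2 both sum to 40, so that's the common total.
Row 4 has 7 + 1 + 5 + 4 + 9 + 7 + 5 = 38; the blank must be 40 − 38 = 2.
Row 8 has 0 − 12 − 1 + 18 − 7 + 12 + 30 = 40; the blank must be 40 − 40 = 0.
Column 7 has -2 + 8 + 5 + 7 + 10 + 13 + 0 = 41; the blank must be 40 − 41 = -1.
Column 1 has 8 + 5 + 2 + 2 + 7 + 3 + 0 = 27; the blank must be 40 − 27 = 13.
Row 7 has 13 + 10 + 7 + 9 + 3 + 13 − 22 = 33; the blank must be 40 − 33 = 7.
Row 5 has 7 + 14 + 1 + 0 − 1 − 1 + 23 = 43; the blank must be 40 − 43 = -3.

k = 2, c = 13, a = 7, d = -3, m = -1, p = 0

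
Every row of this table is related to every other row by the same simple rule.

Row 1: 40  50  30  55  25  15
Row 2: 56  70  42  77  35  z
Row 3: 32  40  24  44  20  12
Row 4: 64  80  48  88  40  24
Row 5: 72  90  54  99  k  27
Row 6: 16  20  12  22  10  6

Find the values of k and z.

Each row is a constant multiple of every other row — this is a multiplication table with the headers hidden.
Row 5 is 72/40 = 9/5 times row 1, so its entry in column 5 is 25 × 9/5 = 45.
Row 2 is 56/40 = 7/5 times row 1, so its entry in column 6 is 15 × 7/5 = 21.

k = 45, z = 21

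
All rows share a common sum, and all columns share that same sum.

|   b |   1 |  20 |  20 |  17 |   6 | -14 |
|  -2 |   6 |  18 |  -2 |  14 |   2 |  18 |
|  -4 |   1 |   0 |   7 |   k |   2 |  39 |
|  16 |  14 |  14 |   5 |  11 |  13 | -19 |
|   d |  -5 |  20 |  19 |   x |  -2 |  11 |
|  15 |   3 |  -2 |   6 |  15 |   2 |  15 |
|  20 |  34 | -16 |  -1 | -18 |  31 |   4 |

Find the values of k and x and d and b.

Rows 2 and 4 both sum to 54, so that's the common total.
Row 3: -4 + 1 + 0 + 7 + 2 + 39 = 45, so its missing entry is 54 − 45 = 9.
Column 5: 17 + 14 + 9 + 11 + 15 − 18 = 48, so its missing entry is 54 − 48 = 6.
Row 5: -5 + 20 + 19 + 6 − 2 + 11 = 49, so its missing entry is 54 − 49 = 5.
Row 1: 1 + 20 + 20 + 17 + 6 − 14 = 50, so its missing entry is 54 − 50 = 4.

k = 9, x = 6, d = 5, b = 4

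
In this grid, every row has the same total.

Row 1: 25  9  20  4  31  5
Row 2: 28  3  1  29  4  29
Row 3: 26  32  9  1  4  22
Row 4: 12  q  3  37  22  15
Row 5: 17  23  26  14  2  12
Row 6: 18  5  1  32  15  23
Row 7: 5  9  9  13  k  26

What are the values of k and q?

Row 1 sums to 94 and so does row 5; that's the common total.
In row 7 the known cells total 62, leaving 94 − 62 = 32.
In row 4 the known cells total 89, leaving 94 − 89 = 5.

k = 32, q = 5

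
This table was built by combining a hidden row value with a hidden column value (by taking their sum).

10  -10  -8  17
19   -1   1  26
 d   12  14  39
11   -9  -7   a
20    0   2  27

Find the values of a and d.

a = 18, d = 32

The difference between any two rows is the same in every column — this is an addition table with the headers hidden.
Row 4 minus row 1 is -7 − (-8) = 1, so its entry in column 4 is 17 + 1 = 18.
Row 3 minus row 1 is 14 − (-8) = 22, so its entry in column 1 is 10 + 22 = 32.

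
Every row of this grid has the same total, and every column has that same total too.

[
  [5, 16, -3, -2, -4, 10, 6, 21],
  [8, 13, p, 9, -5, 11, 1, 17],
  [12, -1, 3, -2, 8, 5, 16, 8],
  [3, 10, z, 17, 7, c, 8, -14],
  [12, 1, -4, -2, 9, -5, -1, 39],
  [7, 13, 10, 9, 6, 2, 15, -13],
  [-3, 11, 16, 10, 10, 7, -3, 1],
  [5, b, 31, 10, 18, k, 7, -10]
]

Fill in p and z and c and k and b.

p = -5, z = 1, c = 17, k = 2, b = -14

Rows 1 and 3 both sum to 49, so that's the common total.
Row 2: 8 + 13 + 9 − 5 + 11 + 1 + 17 = 54, so its missing entry is 49 − 54 = -5.
Column 2: 16 + 13 − 1 + 10 + 1 + 13 + 11 = 63, so its missing entry is 49 − 63 = -14.
Row 8: 5 − 14 + 31 + 10 + 18 + 7 − 10 = 47, so its missing entry is 49 − 47 = 2.
Column 3: -3 − 5 + 3 − 4 + 10 + 16 + 31 = 48, so its missing entry is 49 − 48 = 1.
Row 4: 3 + 10 + 1 + 17 + 7 + 8 − 14 = 32, so its missing entry is 49 − 32 = 17.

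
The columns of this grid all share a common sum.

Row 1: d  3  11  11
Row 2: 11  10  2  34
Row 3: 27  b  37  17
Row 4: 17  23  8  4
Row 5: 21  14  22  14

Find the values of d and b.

The complete columns each total 80.
Column 1 is missing 80 − 76 = 4 (since 11 + 27 + 17 + 21 = 76).
Column 2 is missing 80 − 50 = 30 (since 3 + 10 + 23 + 14 = 50).

d = 4, b = 30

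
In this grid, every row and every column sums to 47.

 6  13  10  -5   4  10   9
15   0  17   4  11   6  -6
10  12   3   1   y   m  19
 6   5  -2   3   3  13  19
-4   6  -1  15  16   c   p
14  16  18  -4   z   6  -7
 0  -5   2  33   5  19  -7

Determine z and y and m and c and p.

z = 4, y = 4, m = -2, c = -5, p = 20

The known cells in row 6 total 43, leaving 47 − 43 = 4 for the blank.
The known cells in column 5 total 43, leaving 47 − 43 = 4 for the blank.
The known cells in column 7 total 27, leaving 47 − 27 = 20 for the blank.
The known cells in row 5 total 52, leaving 47 − 52 = -5 for the blank.
The known cells in row 3 total 49, leaving 47 − 49 = -2 for the blank.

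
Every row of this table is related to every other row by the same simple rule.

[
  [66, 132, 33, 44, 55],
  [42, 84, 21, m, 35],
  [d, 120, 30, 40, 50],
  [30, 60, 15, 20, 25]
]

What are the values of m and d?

m = 28, d = 60

Each row is a constant multiple of every other row — this is a multiplication table with the headers hidden.
Row 2 is 35/55 = 7/11 times row 1, so its entry in column 4 is 44 × 7/11 = 28.
Row 3 is 50/55 = 10/11 times row 1, so its entry in column 1 is 66 × 10/11 = 60.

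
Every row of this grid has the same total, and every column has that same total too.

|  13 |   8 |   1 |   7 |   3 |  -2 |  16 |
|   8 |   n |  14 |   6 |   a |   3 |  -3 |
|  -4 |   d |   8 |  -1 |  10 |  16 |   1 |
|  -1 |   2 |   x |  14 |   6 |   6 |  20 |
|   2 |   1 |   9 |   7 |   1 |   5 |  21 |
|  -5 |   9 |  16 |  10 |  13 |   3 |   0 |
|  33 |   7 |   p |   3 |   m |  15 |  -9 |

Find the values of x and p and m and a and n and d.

Rows 1 and 5 both sum to 46, so that's the common total.
The known cells in row 3 total 30, leaving 46 − 30 = 16 for the blank.
The known cells in column 2 total 43, leaving 46 − 43 = 3 for the blank.
The known cells in row 2 total 31, leaving 46 − 31 = 15 for the blank.
The known cells in column 5 total 48, leaving 46 − 48 = -2 for the blank.
The known cells in row 7 total 47, leaving 46 − 47 = -1 for the blank.
The known cells in row 4 total 47, leaving 46 − 47 = -1 for the blank.

x = -1, p = -1, m = -2, a = 15, n = 3, d = 16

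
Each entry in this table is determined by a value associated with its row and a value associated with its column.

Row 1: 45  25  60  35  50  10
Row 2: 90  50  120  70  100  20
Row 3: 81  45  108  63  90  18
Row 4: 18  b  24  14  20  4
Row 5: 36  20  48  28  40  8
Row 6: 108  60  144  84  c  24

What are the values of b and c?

Each row is a constant multiple of every other row — this is a multiplication table with the headers hidden.
Row 4 is 4/10 = 2/5 times row 1, so its entry in column 2 is 25 × 2/5 = 10.
Row 6 is 24/10 = 12/5 times row 1, so its entry in column 5 is 50 × 12/5 = 120.

b = 10, c = 120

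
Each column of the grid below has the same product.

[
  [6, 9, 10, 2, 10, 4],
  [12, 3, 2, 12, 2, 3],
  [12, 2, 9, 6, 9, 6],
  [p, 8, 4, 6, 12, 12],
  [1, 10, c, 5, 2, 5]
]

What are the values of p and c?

p = 5, c = 6

Columns 4 and 6 each multiply to 4320, so every column has product 4320.
Column 1: 6×12×12×1 = 864, so the missing entry is 4320 ÷ 864 = 5.
Column 3: 10×2×9×4 = 720, so the missing entry is 4320 ÷ 720 = 6.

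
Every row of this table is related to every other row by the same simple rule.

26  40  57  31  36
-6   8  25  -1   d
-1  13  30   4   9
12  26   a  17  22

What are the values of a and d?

The difference between any two rows is the same in every column — this is an addition table with the headers hidden.
Row 4 minus row 1 is 26 − 40 = -14, so its entry in column 3 is 57 + (-14) = 43.
Row 2 minus row 1 is 8 − 40 = -32, so its entry in column 5 is 36 + (-32) = 4.

a = 43, d = 4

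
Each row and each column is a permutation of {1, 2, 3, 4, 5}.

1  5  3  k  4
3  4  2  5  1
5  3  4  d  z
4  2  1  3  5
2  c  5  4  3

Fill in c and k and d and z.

Cell (3,5): column 5 already has {1, 3, 4, 5} → 2.
Cell (3,4): row 3 already has {2, 3, 4, 5} → 1.
Cell (1,4): row 1 already has {1, 3, 4, 5} → 2.
Cell (5,2): row 5 already has {2, 3, 4, 5} → 1.

c = 1, k = 2, d = 1, z = 2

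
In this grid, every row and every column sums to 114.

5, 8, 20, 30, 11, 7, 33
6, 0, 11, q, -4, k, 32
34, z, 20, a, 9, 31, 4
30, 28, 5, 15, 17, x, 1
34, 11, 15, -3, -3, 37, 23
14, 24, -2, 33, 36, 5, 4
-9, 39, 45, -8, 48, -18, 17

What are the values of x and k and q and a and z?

Column 2 has 8 + 0 + 28 + 11 + 24 + 39 = 110; the blank must be 114 − 110 = 4.
Row 3 has 34 + 4 + 20 + 9 + 31 + 4 = 102; the blank must be 114 − 102 = 12.
Column 4 has 30 + 12 + 15 − 3 + 33 − 8 = 79; the blank must be 114 − 79 = 35.
Row 2 has 6 + 0 + 11 + 35 − 4 + 32 = 80; the blank must be 114 − 80 = 34.
Row 4 has 30 + 28 + 5 + 15 + 17 + 1 = 96; the blank must be 114 − 96 = 18.

x = 18, k = 34, q = 35, a = 12, z = 4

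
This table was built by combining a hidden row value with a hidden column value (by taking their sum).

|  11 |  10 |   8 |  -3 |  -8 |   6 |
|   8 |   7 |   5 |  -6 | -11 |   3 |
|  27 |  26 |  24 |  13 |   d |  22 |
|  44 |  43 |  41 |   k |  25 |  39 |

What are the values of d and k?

d = 8, k = 30

The difference between any two rows is the same in every column — this is an addition table with the headers hidden.
Row 3 minus row 1 is 27 − 11 = 16, so its entry in column 5 is -8 + 16 = 8.
Row 4 minus row 1 is 44 − 11 = 33, so its entry in column 4 is -3 + 33 = 30.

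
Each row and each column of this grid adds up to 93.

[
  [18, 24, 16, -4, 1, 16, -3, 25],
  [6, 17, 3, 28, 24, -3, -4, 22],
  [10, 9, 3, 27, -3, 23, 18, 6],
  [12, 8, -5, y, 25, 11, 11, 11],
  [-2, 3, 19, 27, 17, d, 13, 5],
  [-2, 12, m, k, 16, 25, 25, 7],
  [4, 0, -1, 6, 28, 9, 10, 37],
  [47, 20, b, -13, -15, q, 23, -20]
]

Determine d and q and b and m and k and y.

d = 11, q = 1, b = 50, m = 8, k = 2, y = 20

The known cells in row 5 total 82, leaving 93 − 82 = 11 for the blank.
The known cells in row 4 total 73, leaving 93 − 73 = 20 for the blank.
The known cells in column 4 total 91, leaving 93 − 91 = 2 for the blank.
The known cells in column 6 total 92, leaving 93 − 92 = 1 for the blank.
The known cells in row 8 total 43, leaving 93 − 43 = 50 for the blank.
The known cells in row 6 total 85, leaving 93 − 85 = 8 for the blank.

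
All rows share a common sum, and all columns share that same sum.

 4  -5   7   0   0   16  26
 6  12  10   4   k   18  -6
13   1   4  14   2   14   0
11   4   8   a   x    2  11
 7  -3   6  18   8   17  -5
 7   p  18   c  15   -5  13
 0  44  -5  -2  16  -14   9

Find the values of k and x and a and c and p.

Rows 1 and 3 both sum to 48, so that's the common total.
Column 2 has -5 + 12 + 1 + 4 − 3 + 44 = 53; the blank must be 48 − 53 = -5.
Row 2 has 6 + 12 + 10 + 4 + 18 − 6 = 44; the blank must be 48 − 44 = 4.
Column 5 has 0 + 4 + 2 + 8 + 15 + 16 = 45; the blank must be 48 − 45 = 3.
Row 4 has 11 + 4 + 8 + 3 + 2 + 11 = 39; the blank must be 48 − 39 = 9.
Row 6 has 7 − 5 + 18 + 15 − 5 + 13 = 43; the blank must be 48 − 43 = 5.

k = 4, x = 3, a = 9, c = 5, p = -5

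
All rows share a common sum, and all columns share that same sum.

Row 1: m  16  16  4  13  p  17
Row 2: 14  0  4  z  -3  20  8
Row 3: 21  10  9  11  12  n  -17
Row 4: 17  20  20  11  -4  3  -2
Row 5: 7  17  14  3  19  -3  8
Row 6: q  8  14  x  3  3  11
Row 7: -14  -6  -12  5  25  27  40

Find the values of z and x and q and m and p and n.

z = 22, x = 9, q = 17, m = 3, p = -4, n = 19

Rows 4 and 5 both sum to 65, so that's the common total.
The known cells in row 3 total 46, leaving 65 − 46 = 19 for the blank.
The known cells in column 6 total 69, leaving 65 − 69 = -4 for the blank.
The known cells in row 1 total 62, leaving 65 − 62 = 3 for the blank.
The known cells in column 1 total 48, leaving 65 − 48 = 17 for the blank.
The known cells in row 6 total 56, leaving 65 − 56 = 9 for the blank.
The known cells in row 2 total 43, leaving 65 − 43 = 22 for the blank.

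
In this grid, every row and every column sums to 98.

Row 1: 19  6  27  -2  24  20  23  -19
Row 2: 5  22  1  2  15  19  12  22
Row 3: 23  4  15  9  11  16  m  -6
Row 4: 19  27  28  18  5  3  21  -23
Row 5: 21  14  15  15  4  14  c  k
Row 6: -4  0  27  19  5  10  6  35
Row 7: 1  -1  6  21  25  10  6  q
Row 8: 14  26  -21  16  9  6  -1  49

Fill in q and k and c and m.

Row 7 has 1 − 1 + 6 + 21 + 25 + 10 + 6 = 68; the blank must be 98 − 68 = 30.
Row 3 has 23 + 4 + 15 + 9 + 11 + 16 − 6 = 72; the blank must be 98 − 72 = 26.
Column 7 has 23 + 12 + 26 + 21 + 6 + 6 − 1 = 93; the blank must be 98 − 93 = 5.
Row 5 has 21 + 14 + 15 + 15 + 4 + 14 + 5 = 88; the blank must be 98 − 88 = 10.

q = 30, k = 10, c = 5, m = 26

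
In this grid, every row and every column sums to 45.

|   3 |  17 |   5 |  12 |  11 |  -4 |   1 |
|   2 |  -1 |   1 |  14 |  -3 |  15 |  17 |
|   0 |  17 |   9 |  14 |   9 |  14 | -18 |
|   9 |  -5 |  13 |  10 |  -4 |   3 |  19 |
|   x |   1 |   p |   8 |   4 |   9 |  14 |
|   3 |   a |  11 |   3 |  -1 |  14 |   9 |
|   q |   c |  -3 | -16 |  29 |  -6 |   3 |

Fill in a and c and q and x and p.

Row 6 has 3 + 11 + 3 − 1 + 14 + 9 = 39; the blank must be 45 − 39 = 6.
Column 2 has 17 − 1 + 17 − 5 + 1 + 6 = 35; the blank must be 45 − 35 = 10.
Column 3 has 5 + 1 + 9 + 13 + 11 − 3 = 36; the blank must be 45 − 36 = 9.
Row 5 has 1 + 9 + 8 + 4 + 9 + 14 = 45; the blank must be 45 − 45 = 0.
Row 7 has 10 − 3 − 16 + 29 − 6 + 3 = 17; the blank must be 45 − 17 = 28.

a = 6, c = 10, q = 28, x = 0, p = 9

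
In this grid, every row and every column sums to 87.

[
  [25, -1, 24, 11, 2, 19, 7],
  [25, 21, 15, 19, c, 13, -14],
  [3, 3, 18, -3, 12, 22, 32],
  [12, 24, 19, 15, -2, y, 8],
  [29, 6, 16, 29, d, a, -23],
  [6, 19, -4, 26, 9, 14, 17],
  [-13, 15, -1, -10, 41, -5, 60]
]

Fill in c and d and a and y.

The known cells in row 4 total 76, leaving 87 − 76 = 11 for the blank.
The known cells in column 6 total 74, leaving 87 − 74 = 13 for the blank.
The known cells in row 5 total 70, leaving 87 − 70 = 17 for the blank.
The known cells in row 2 total 79, leaving 87 − 79 = 8 for the blank.

c = 8, d = 17, a = 13, y = 11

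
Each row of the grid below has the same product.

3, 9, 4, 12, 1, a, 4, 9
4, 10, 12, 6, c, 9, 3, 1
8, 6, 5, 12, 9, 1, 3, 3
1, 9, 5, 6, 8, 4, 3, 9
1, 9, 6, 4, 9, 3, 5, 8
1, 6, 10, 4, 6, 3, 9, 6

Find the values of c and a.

Rows 4 and 5 each multiply to 233280, so every row has product 233280.
Row 2: 4×10×12×6×9×3×1 = 77760, so the missing entry is 233280 ÷ 77760 = 3.
Row 1: 3×9×4×12×1×4×9 = 46656, so the missing entry is 233280 ÷ 46656 = 5.

c = 3, a = 5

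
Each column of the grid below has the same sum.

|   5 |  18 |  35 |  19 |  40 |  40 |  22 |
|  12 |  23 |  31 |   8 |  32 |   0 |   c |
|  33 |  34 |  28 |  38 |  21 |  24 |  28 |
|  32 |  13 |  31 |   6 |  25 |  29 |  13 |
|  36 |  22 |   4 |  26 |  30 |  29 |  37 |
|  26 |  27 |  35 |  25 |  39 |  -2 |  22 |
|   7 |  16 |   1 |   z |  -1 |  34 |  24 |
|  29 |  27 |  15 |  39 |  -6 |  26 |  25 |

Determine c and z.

c = 9, z = 19

Column 5 sums to 180 and so does column 6; that's the common total.
In column 7 the known cells total 171, leaving 180 − 171 = 9.
In column 4 the known cells total 161, leaving 180 − 161 = 19.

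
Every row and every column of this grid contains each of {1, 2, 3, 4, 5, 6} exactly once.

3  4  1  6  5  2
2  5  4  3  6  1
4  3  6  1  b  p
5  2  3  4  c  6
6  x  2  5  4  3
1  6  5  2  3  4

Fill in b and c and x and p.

Cell (3,6): column 6 already has {1, 2, 3, 4, 6} → 5.
For row 3, column 5: row 3 already has {1, 3, 4, 5, 6}; that leaves 2.
For row 5, column 2: row 5 already has {2, 3, 4, 5, 6}; that leaves 1.
At (row 4, col 5): row 4 already has {2, 3, 4, 5, 6}, so the value is 1.

b = 2, c = 1, x = 1, p = 5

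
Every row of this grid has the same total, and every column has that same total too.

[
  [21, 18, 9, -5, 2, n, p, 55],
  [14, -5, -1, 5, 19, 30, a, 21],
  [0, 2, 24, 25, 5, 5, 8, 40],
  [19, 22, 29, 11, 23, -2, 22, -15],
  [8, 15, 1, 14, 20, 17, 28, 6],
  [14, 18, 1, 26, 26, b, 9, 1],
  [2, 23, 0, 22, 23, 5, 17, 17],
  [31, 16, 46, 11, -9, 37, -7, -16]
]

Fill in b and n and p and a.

b = 14, n = 3, p = 6, a = 26

Rows 3 and 4 both sum to 109, so that's the common total.
Row 2 has 14 − 5 − 1 + 5 + 19 + 30 + 21 = 83; the blank must be 109 − 83 = 26.
Row 6 has 14 + 18 + 1 + 26 + 26 + 9 + 1 = 95; the blank must be 109 − 95 = 14.
Column 6 has 30 + 5 − 2 + 17 + 14 + 5 + 37 = 106; the blank must be 109 − 106 = 3.
Row 1 has 21 + 18 + 9 − 5 + 2 + 3 + 55 = 103; the blank must be 109 − 103 = 6.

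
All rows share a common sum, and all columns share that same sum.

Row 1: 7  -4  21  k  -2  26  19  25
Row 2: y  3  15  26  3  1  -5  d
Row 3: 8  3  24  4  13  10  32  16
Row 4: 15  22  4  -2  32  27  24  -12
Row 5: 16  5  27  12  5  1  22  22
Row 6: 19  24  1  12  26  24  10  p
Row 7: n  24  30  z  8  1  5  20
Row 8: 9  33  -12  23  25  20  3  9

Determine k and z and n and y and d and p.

Rows 3 and 4 both sum to 110, so that's the common total.
Row 1 has 7 − 4 + 21 − 2 + 26 + 19 + 25 = 92; the blank must be 110 − 92 = 18.
Row 6 has 19 + 24 + 1 + 12 + 26 + 24 + 10 = 116; the blank must be 110 − 116 = -6.
Column 8 has 25 + 16 − 12 + 22 − 6 + 20 + 9 = 74; the blank must be 110 − 74 = 36.
Row 2 has 3 + 15 + 26 + 3 + 1 − 5 + 36 = 79; the blank must be 110 − 79 = 31.
Column 1 has 7 + 31 + 8 + 15 + 16 + 19 + 9 = 105; the blank must be 110 − 105 = 5.
Row 7 has 5 + 24 + 30 + 8 + 1 + 5 + 20 = 93; the blank must be 110 − 93 = 17.

k = 18, z = 17, n = 5, y = 31, d = 36, p = -6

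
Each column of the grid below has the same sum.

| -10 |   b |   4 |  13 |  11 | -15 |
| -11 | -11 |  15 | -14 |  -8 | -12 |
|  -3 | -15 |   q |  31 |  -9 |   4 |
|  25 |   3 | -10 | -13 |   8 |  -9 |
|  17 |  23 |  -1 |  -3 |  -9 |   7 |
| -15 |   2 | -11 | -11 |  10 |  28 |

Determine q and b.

Column 4 sums to 3 and so does column 6; that's the common total.
In column 3 the known cells total -3, leaving 3 − (-3) = 6.
In column 2 the known cells total 2, leaving 3 − 2 = 1.

q = 6, b = 1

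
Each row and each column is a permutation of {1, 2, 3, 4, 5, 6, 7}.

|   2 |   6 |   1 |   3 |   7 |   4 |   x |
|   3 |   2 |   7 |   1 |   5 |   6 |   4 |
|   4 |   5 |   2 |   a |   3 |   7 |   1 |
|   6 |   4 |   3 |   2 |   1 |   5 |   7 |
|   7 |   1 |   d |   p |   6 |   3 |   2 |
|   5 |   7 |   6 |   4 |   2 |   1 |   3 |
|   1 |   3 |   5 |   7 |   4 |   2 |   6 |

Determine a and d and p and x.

For row 3, column 4: row 3 already has {1, 2, 3, 4, 5, 7}; that leaves 6.
At (row 5, col 4): column 4 already has {1, 2, 3, 4, 6, 7}, so the value is 5.
At (row 5, col 3): row 5 already has {1, 2, 3, 5, 6, 7}, so the value is 4.
At (row 1, col 7): row 1 already has {1, 2, 3, 4, 6, 7}, so the value is 5.

a = 6, d = 4, p = 5, x = 5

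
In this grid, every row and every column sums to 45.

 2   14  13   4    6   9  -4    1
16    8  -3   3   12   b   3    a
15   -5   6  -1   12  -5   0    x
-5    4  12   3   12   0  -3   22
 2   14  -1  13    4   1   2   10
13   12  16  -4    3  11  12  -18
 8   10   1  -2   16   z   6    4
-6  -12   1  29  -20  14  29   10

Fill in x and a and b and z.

x = 23, a = -7, b = 13, z = 2

Row 7: 8 + 10 + 1 − 2 + 16 + 6 + 4 = 43, so its missing entry is 45 − 43 = 2.
Row 3: 15 − 5 + 6 − 1 + 12 − 5 + 0 = 22, so its missing entry is 45 − 22 = 23.
Column 8: 1 + 23 + 22 + 10 − 18 + 4 + 10 = 52, so its missing entry is 45 − 52 = -7.
Row 2: 16 + 8 − 3 + 3 + 12 + 3 − 7 = 32, so its missing entry is 45 − 32 = 13.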